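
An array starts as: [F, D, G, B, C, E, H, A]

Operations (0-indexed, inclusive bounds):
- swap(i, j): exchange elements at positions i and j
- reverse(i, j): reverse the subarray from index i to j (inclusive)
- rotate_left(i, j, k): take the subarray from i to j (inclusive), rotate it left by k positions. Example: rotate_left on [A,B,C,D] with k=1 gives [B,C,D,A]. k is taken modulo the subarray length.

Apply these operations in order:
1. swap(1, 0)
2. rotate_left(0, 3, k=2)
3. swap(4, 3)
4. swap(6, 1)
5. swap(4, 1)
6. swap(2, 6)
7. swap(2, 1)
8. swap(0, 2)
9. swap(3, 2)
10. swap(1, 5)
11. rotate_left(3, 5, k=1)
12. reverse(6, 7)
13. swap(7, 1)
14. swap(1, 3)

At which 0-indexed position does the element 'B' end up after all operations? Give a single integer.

After 1 (swap(1, 0)): [D, F, G, B, C, E, H, A]
After 2 (rotate_left(0, 3, k=2)): [G, B, D, F, C, E, H, A]
After 3 (swap(4, 3)): [G, B, D, C, F, E, H, A]
After 4 (swap(6, 1)): [G, H, D, C, F, E, B, A]
After 5 (swap(4, 1)): [G, F, D, C, H, E, B, A]
After 6 (swap(2, 6)): [G, F, B, C, H, E, D, A]
After 7 (swap(2, 1)): [G, B, F, C, H, E, D, A]
After 8 (swap(0, 2)): [F, B, G, C, H, E, D, A]
After 9 (swap(3, 2)): [F, B, C, G, H, E, D, A]
After 10 (swap(1, 5)): [F, E, C, G, H, B, D, A]
After 11 (rotate_left(3, 5, k=1)): [F, E, C, H, B, G, D, A]
After 12 (reverse(6, 7)): [F, E, C, H, B, G, A, D]
After 13 (swap(7, 1)): [F, D, C, H, B, G, A, E]
After 14 (swap(1, 3)): [F, H, C, D, B, G, A, E]

Answer: 4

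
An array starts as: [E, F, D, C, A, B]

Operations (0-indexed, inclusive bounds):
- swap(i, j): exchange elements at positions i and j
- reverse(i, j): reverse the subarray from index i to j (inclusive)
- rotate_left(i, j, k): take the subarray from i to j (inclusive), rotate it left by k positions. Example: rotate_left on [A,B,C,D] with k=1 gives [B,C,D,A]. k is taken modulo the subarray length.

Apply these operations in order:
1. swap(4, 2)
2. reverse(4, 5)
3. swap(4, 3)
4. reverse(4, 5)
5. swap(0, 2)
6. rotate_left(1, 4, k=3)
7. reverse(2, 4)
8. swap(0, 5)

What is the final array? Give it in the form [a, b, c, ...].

Answer: [C, D, B, E, F, A]

Derivation:
After 1 (swap(4, 2)): [E, F, A, C, D, B]
After 2 (reverse(4, 5)): [E, F, A, C, B, D]
After 3 (swap(4, 3)): [E, F, A, B, C, D]
After 4 (reverse(4, 5)): [E, F, A, B, D, C]
After 5 (swap(0, 2)): [A, F, E, B, D, C]
After 6 (rotate_left(1, 4, k=3)): [A, D, F, E, B, C]
After 7 (reverse(2, 4)): [A, D, B, E, F, C]
After 8 (swap(0, 5)): [C, D, B, E, F, A]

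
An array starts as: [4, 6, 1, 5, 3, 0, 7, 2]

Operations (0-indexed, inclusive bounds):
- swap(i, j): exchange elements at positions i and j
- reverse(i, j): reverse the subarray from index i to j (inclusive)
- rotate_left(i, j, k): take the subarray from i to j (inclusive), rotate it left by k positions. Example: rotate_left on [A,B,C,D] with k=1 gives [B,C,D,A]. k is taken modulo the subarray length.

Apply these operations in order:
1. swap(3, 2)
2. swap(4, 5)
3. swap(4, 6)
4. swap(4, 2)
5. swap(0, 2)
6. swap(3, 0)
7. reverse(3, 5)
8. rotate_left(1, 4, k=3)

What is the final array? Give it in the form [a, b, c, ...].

Answer: [1, 5, 6, 4, 3, 7, 0, 2]

Derivation:
After 1 (swap(3, 2)): [4, 6, 5, 1, 3, 0, 7, 2]
After 2 (swap(4, 5)): [4, 6, 5, 1, 0, 3, 7, 2]
After 3 (swap(4, 6)): [4, 6, 5, 1, 7, 3, 0, 2]
After 4 (swap(4, 2)): [4, 6, 7, 1, 5, 3, 0, 2]
After 5 (swap(0, 2)): [7, 6, 4, 1, 5, 3, 0, 2]
After 6 (swap(3, 0)): [1, 6, 4, 7, 5, 3, 0, 2]
After 7 (reverse(3, 5)): [1, 6, 4, 3, 5, 7, 0, 2]
After 8 (rotate_left(1, 4, k=3)): [1, 5, 6, 4, 3, 7, 0, 2]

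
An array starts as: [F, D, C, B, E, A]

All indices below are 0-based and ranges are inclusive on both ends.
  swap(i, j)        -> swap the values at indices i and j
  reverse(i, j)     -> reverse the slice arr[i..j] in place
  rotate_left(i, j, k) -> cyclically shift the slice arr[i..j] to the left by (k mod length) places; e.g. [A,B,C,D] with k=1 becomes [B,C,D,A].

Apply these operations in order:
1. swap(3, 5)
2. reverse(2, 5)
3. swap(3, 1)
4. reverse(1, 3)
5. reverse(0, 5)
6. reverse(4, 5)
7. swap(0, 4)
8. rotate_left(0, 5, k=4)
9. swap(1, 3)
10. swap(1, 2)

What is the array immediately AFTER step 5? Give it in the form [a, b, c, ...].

After 1 (swap(3, 5)): [F, D, C, A, E, B]
After 2 (reverse(2, 5)): [F, D, B, E, A, C]
After 3 (swap(3, 1)): [F, E, B, D, A, C]
After 4 (reverse(1, 3)): [F, D, B, E, A, C]
After 5 (reverse(0, 5)): [C, A, E, B, D, F]

Answer: [C, A, E, B, D, F]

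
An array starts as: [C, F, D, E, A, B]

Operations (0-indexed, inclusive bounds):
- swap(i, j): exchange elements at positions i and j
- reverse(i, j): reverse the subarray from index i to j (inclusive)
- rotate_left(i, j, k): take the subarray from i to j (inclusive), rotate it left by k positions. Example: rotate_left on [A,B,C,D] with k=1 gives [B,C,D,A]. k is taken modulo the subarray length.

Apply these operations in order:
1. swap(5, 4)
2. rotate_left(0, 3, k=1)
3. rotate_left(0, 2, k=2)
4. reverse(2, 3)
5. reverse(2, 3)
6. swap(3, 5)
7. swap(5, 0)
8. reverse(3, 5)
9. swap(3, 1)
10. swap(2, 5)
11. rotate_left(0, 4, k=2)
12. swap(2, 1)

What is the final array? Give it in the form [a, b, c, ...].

After 1 (swap(5, 4)): [C, F, D, E, B, A]
After 2 (rotate_left(0, 3, k=1)): [F, D, E, C, B, A]
After 3 (rotate_left(0, 2, k=2)): [E, F, D, C, B, A]
After 4 (reverse(2, 3)): [E, F, C, D, B, A]
After 5 (reverse(2, 3)): [E, F, D, C, B, A]
After 6 (swap(3, 5)): [E, F, D, A, B, C]
After 7 (swap(5, 0)): [C, F, D, A, B, E]
After 8 (reverse(3, 5)): [C, F, D, E, B, A]
After 9 (swap(3, 1)): [C, E, D, F, B, A]
After 10 (swap(2, 5)): [C, E, A, F, B, D]
After 11 (rotate_left(0, 4, k=2)): [A, F, B, C, E, D]
After 12 (swap(2, 1)): [A, B, F, C, E, D]

Answer: [A, B, F, C, E, D]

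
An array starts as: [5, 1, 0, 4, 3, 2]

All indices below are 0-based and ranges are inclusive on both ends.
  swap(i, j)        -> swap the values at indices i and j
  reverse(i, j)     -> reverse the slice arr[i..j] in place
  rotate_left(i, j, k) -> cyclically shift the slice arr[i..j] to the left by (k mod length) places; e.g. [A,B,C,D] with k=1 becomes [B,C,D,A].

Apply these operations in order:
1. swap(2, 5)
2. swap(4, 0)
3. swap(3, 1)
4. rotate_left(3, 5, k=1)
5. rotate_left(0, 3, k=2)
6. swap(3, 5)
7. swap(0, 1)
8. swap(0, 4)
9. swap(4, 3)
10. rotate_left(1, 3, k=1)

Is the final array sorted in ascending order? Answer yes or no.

Answer: no

Derivation:
After 1 (swap(2, 5)): [5, 1, 2, 4, 3, 0]
After 2 (swap(4, 0)): [3, 1, 2, 4, 5, 0]
After 3 (swap(3, 1)): [3, 4, 2, 1, 5, 0]
After 4 (rotate_left(3, 5, k=1)): [3, 4, 2, 5, 0, 1]
After 5 (rotate_left(0, 3, k=2)): [2, 5, 3, 4, 0, 1]
After 6 (swap(3, 5)): [2, 5, 3, 1, 0, 4]
After 7 (swap(0, 1)): [5, 2, 3, 1, 0, 4]
After 8 (swap(0, 4)): [0, 2, 3, 1, 5, 4]
After 9 (swap(4, 3)): [0, 2, 3, 5, 1, 4]
After 10 (rotate_left(1, 3, k=1)): [0, 3, 5, 2, 1, 4]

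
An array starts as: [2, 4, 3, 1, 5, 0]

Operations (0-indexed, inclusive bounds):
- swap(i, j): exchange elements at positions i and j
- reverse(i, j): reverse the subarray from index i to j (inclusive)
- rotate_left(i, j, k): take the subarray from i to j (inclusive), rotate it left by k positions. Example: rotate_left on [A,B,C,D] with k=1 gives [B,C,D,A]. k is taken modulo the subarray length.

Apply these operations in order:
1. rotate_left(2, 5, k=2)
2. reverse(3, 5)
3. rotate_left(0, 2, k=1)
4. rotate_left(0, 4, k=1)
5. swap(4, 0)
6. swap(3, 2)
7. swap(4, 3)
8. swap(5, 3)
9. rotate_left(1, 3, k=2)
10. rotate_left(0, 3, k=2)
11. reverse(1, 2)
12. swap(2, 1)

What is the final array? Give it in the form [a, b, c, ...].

After 1 (rotate_left(2, 5, k=2)): [2, 4, 5, 0, 3, 1]
After 2 (reverse(3, 5)): [2, 4, 5, 1, 3, 0]
After 3 (rotate_left(0, 2, k=1)): [4, 5, 2, 1, 3, 0]
After 4 (rotate_left(0, 4, k=1)): [5, 2, 1, 3, 4, 0]
After 5 (swap(4, 0)): [4, 2, 1, 3, 5, 0]
After 6 (swap(3, 2)): [4, 2, 3, 1, 5, 0]
After 7 (swap(4, 3)): [4, 2, 3, 5, 1, 0]
After 8 (swap(5, 3)): [4, 2, 3, 0, 1, 5]
After 9 (rotate_left(1, 3, k=2)): [4, 0, 2, 3, 1, 5]
After 10 (rotate_left(0, 3, k=2)): [2, 3, 4, 0, 1, 5]
After 11 (reverse(1, 2)): [2, 4, 3, 0, 1, 5]
After 12 (swap(2, 1)): [2, 3, 4, 0, 1, 5]

Answer: [2, 3, 4, 0, 1, 5]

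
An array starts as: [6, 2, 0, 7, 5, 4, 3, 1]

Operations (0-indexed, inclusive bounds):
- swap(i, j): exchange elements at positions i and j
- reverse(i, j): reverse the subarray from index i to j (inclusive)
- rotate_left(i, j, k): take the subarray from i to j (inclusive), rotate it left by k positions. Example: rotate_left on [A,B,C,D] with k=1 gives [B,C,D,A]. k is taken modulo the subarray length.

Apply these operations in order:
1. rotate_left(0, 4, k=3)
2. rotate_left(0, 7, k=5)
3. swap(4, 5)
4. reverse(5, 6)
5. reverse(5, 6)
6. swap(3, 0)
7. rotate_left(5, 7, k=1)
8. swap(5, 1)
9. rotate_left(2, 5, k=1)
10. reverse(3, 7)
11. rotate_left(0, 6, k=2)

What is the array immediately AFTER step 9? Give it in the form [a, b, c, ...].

Answer: [7, 2, 4, 6, 3, 1, 0, 5]

Derivation:
After 1 (rotate_left(0, 4, k=3)): [7, 5, 6, 2, 0, 4, 3, 1]
After 2 (rotate_left(0, 7, k=5)): [4, 3, 1, 7, 5, 6, 2, 0]
After 3 (swap(4, 5)): [4, 3, 1, 7, 6, 5, 2, 0]
After 4 (reverse(5, 6)): [4, 3, 1, 7, 6, 2, 5, 0]
After 5 (reverse(5, 6)): [4, 3, 1, 7, 6, 5, 2, 0]
After 6 (swap(3, 0)): [7, 3, 1, 4, 6, 5, 2, 0]
After 7 (rotate_left(5, 7, k=1)): [7, 3, 1, 4, 6, 2, 0, 5]
After 8 (swap(5, 1)): [7, 2, 1, 4, 6, 3, 0, 5]
After 9 (rotate_left(2, 5, k=1)): [7, 2, 4, 6, 3, 1, 0, 5]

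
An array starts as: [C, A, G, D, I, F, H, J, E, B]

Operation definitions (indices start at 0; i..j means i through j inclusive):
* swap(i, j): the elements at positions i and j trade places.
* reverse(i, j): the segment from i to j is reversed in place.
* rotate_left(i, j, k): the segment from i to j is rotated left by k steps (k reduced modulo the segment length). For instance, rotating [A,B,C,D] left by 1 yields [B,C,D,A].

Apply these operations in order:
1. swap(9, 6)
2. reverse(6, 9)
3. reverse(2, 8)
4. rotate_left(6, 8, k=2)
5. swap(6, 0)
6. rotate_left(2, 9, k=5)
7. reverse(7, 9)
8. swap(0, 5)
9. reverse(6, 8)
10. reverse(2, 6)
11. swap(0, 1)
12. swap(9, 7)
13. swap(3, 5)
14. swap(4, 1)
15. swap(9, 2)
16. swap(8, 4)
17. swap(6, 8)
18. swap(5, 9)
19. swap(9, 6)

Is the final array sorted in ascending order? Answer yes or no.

Answer: yes

Derivation:
After 1 (swap(9, 6)): [C, A, G, D, I, F, B, J, E, H]
After 2 (reverse(6, 9)): [C, A, G, D, I, F, H, E, J, B]
After 3 (reverse(2, 8)): [C, A, J, E, H, F, I, D, G, B]
After 4 (rotate_left(6, 8, k=2)): [C, A, J, E, H, F, G, I, D, B]
After 5 (swap(6, 0)): [G, A, J, E, H, F, C, I, D, B]
After 6 (rotate_left(2, 9, k=5)): [G, A, I, D, B, J, E, H, F, C]
After 7 (reverse(7, 9)): [G, A, I, D, B, J, E, C, F, H]
After 8 (swap(0, 5)): [J, A, I, D, B, G, E, C, F, H]
After 9 (reverse(6, 8)): [J, A, I, D, B, G, F, C, E, H]
After 10 (reverse(2, 6)): [J, A, F, G, B, D, I, C, E, H]
After 11 (swap(0, 1)): [A, J, F, G, B, D, I, C, E, H]
After 12 (swap(9, 7)): [A, J, F, G, B, D, I, H, E, C]
After 13 (swap(3, 5)): [A, J, F, D, B, G, I, H, E, C]
After 14 (swap(4, 1)): [A, B, F, D, J, G, I, H, E, C]
After 15 (swap(9, 2)): [A, B, C, D, J, G, I, H, E, F]
After 16 (swap(8, 4)): [A, B, C, D, E, G, I, H, J, F]
After 17 (swap(6, 8)): [A, B, C, D, E, G, J, H, I, F]
After 18 (swap(5, 9)): [A, B, C, D, E, F, J, H, I, G]
After 19 (swap(9, 6)): [A, B, C, D, E, F, G, H, I, J]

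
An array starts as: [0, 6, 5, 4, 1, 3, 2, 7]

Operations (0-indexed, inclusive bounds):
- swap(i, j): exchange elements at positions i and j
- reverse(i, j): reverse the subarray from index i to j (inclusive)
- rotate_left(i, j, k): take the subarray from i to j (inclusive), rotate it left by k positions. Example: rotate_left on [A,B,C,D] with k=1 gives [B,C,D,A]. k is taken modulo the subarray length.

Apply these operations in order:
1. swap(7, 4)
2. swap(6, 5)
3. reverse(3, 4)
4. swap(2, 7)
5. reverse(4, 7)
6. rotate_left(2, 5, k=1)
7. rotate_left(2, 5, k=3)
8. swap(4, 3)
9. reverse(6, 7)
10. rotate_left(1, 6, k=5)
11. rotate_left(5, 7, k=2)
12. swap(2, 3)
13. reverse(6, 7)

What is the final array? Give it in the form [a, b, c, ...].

Answer: [0, 4, 1, 6, 5, 2, 3, 7]

Derivation:
After 1 (swap(7, 4)): [0, 6, 5, 4, 7, 3, 2, 1]
After 2 (swap(6, 5)): [0, 6, 5, 4, 7, 2, 3, 1]
After 3 (reverse(3, 4)): [0, 6, 5, 7, 4, 2, 3, 1]
After 4 (swap(2, 7)): [0, 6, 1, 7, 4, 2, 3, 5]
After 5 (reverse(4, 7)): [0, 6, 1, 7, 5, 3, 2, 4]
After 6 (rotate_left(2, 5, k=1)): [0, 6, 7, 5, 3, 1, 2, 4]
After 7 (rotate_left(2, 5, k=3)): [0, 6, 1, 7, 5, 3, 2, 4]
After 8 (swap(4, 3)): [0, 6, 1, 5, 7, 3, 2, 4]
After 9 (reverse(6, 7)): [0, 6, 1, 5, 7, 3, 4, 2]
After 10 (rotate_left(1, 6, k=5)): [0, 4, 6, 1, 5, 7, 3, 2]
After 11 (rotate_left(5, 7, k=2)): [0, 4, 6, 1, 5, 2, 7, 3]
After 12 (swap(2, 3)): [0, 4, 1, 6, 5, 2, 7, 3]
After 13 (reverse(6, 7)): [0, 4, 1, 6, 5, 2, 3, 7]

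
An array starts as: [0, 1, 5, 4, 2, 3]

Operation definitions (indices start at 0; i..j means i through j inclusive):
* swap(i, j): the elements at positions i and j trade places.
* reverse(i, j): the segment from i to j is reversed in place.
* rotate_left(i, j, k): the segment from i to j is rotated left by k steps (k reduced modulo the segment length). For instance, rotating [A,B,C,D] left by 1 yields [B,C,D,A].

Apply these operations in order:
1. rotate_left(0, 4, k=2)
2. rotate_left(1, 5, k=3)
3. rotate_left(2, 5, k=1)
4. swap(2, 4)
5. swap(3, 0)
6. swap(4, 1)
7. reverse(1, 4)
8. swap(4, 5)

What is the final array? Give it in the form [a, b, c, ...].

Answer: [2, 1, 5, 0, 3, 4]

Derivation:
After 1 (rotate_left(0, 4, k=2)): [5, 4, 2, 0, 1, 3]
After 2 (rotate_left(1, 5, k=3)): [5, 1, 3, 4, 2, 0]
After 3 (rotate_left(2, 5, k=1)): [5, 1, 4, 2, 0, 3]
After 4 (swap(2, 4)): [5, 1, 0, 2, 4, 3]
After 5 (swap(3, 0)): [2, 1, 0, 5, 4, 3]
After 6 (swap(4, 1)): [2, 4, 0, 5, 1, 3]
After 7 (reverse(1, 4)): [2, 1, 5, 0, 4, 3]
After 8 (swap(4, 5)): [2, 1, 5, 0, 3, 4]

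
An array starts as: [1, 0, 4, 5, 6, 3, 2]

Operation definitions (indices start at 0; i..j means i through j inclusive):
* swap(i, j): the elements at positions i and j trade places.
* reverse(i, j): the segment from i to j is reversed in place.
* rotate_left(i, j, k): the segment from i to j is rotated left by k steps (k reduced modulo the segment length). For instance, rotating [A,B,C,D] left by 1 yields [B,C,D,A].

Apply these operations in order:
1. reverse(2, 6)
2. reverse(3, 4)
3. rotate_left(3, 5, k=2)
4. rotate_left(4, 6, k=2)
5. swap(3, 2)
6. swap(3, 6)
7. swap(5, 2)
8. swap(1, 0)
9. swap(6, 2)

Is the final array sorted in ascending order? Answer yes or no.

After 1 (reverse(2, 6)): [1, 0, 2, 3, 6, 5, 4]
After 2 (reverse(3, 4)): [1, 0, 2, 6, 3, 5, 4]
After 3 (rotate_left(3, 5, k=2)): [1, 0, 2, 5, 6, 3, 4]
After 4 (rotate_left(4, 6, k=2)): [1, 0, 2, 5, 4, 6, 3]
After 5 (swap(3, 2)): [1, 0, 5, 2, 4, 6, 3]
After 6 (swap(3, 6)): [1, 0, 5, 3, 4, 6, 2]
After 7 (swap(5, 2)): [1, 0, 6, 3, 4, 5, 2]
After 8 (swap(1, 0)): [0, 1, 6, 3, 4, 5, 2]
After 9 (swap(6, 2)): [0, 1, 2, 3, 4, 5, 6]

Answer: yes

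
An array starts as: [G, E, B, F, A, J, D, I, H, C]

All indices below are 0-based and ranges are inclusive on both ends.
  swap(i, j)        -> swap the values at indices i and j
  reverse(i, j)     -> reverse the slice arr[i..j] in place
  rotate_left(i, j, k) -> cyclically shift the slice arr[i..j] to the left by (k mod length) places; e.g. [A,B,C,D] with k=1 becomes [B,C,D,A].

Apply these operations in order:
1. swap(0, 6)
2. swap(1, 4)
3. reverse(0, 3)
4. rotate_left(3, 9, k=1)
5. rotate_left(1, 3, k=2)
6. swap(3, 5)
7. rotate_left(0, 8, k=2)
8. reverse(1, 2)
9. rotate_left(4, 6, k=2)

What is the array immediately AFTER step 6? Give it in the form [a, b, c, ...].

After 1 (swap(0, 6)): [D, E, B, F, A, J, G, I, H, C]
After 2 (swap(1, 4)): [D, A, B, F, E, J, G, I, H, C]
After 3 (reverse(0, 3)): [F, B, A, D, E, J, G, I, H, C]
After 4 (rotate_left(3, 9, k=1)): [F, B, A, E, J, G, I, H, C, D]
After 5 (rotate_left(1, 3, k=2)): [F, E, B, A, J, G, I, H, C, D]
After 6 (swap(3, 5)): [F, E, B, G, J, A, I, H, C, D]

Answer: [F, E, B, G, J, A, I, H, C, D]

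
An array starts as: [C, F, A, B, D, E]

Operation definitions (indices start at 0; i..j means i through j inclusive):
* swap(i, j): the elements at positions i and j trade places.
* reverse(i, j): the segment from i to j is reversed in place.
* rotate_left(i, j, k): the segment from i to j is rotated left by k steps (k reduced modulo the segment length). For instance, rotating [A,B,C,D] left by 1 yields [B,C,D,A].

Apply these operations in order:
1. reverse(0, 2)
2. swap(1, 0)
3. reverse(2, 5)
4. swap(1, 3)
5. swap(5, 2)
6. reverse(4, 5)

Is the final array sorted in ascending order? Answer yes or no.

Answer: no

Derivation:
After 1 (reverse(0, 2)): [A, F, C, B, D, E]
After 2 (swap(1, 0)): [F, A, C, B, D, E]
After 3 (reverse(2, 5)): [F, A, E, D, B, C]
After 4 (swap(1, 3)): [F, D, E, A, B, C]
After 5 (swap(5, 2)): [F, D, C, A, B, E]
After 6 (reverse(4, 5)): [F, D, C, A, E, B]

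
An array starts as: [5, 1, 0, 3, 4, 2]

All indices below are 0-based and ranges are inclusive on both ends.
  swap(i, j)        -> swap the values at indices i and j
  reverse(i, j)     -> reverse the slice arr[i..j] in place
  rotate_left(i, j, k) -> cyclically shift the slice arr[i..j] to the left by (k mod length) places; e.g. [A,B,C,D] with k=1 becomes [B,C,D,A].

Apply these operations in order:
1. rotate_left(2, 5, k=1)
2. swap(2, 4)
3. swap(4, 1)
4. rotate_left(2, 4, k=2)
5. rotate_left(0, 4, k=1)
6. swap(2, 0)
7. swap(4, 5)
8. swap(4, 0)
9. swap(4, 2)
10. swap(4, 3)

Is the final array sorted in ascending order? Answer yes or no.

After 1 (rotate_left(2, 5, k=1)): [5, 1, 3, 4, 2, 0]
After 2 (swap(2, 4)): [5, 1, 2, 4, 3, 0]
After 3 (swap(4, 1)): [5, 3, 2, 4, 1, 0]
After 4 (rotate_left(2, 4, k=2)): [5, 3, 1, 2, 4, 0]
After 5 (rotate_left(0, 4, k=1)): [3, 1, 2, 4, 5, 0]
After 6 (swap(2, 0)): [2, 1, 3, 4, 5, 0]
After 7 (swap(4, 5)): [2, 1, 3, 4, 0, 5]
After 8 (swap(4, 0)): [0, 1, 3, 4, 2, 5]
After 9 (swap(4, 2)): [0, 1, 2, 4, 3, 5]
After 10 (swap(4, 3)): [0, 1, 2, 3, 4, 5]

Answer: yes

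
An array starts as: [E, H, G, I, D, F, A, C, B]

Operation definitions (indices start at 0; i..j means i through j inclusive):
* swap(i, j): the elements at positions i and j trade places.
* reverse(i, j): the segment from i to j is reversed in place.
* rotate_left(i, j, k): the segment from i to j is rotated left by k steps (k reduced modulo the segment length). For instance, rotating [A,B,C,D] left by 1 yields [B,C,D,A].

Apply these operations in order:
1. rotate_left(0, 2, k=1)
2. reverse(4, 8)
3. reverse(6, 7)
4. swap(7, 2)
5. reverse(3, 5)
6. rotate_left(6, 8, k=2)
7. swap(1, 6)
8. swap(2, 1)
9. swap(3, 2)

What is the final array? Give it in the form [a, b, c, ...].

Answer: [H, A, C, D, B, I, G, F, E]

Derivation:
After 1 (rotate_left(0, 2, k=1)): [H, G, E, I, D, F, A, C, B]
After 2 (reverse(4, 8)): [H, G, E, I, B, C, A, F, D]
After 3 (reverse(6, 7)): [H, G, E, I, B, C, F, A, D]
After 4 (swap(7, 2)): [H, G, A, I, B, C, F, E, D]
After 5 (reverse(3, 5)): [H, G, A, C, B, I, F, E, D]
After 6 (rotate_left(6, 8, k=2)): [H, G, A, C, B, I, D, F, E]
After 7 (swap(1, 6)): [H, D, A, C, B, I, G, F, E]
After 8 (swap(2, 1)): [H, A, D, C, B, I, G, F, E]
After 9 (swap(3, 2)): [H, A, C, D, B, I, G, F, E]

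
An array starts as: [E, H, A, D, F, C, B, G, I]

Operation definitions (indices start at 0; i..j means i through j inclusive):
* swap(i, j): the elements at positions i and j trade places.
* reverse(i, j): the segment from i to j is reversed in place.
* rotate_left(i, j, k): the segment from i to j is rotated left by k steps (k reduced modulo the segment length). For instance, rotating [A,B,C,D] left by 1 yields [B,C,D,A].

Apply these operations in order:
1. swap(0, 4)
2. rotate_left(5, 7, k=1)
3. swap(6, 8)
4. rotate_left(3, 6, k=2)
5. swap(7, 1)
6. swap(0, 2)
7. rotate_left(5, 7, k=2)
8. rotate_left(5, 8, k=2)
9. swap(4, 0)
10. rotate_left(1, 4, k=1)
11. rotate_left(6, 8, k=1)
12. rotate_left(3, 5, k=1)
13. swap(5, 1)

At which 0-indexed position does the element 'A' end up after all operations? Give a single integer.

After 1 (swap(0, 4)): [F, H, A, D, E, C, B, G, I]
After 2 (rotate_left(5, 7, k=1)): [F, H, A, D, E, B, G, C, I]
After 3 (swap(6, 8)): [F, H, A, D, E, B, I, C, G]
After 4 (rotate_left(3, 6, k=2)): [F, H, A, B, I, D, E, C, G]
After 5 (swap(7, 1)): [F, C, A, B, I, D, E, H, G]
After 6 (swap(0, 2)): [A, C, F, B, I, D, E, H, G]
After 7 (rotate_left(5, 7, k=2)): [A, C, F, B, I, H, D, E, G]
After 8 (rotate_left(5, 8, k=2)): [A, C, F, B, I, E, G, H, D]
After 9 (swap(4, 0)): [I, C, F, B, A, E, G, H, D]
After 10 (rotate_left(1, 4, k=1)): [I, F, B, A, C, E, G, H, D]
After 11 (rotate_left(6, 8, k=1)): [I, F, B, A, C, E, H, D, G]
After 12 (rotate_left(3, 5, k=1)): [I, F, B, C, E, A, H, D, G]
After 13 (swap(5, 1)): [I, A, B, C, E, F, H, D, G]

Answer: 1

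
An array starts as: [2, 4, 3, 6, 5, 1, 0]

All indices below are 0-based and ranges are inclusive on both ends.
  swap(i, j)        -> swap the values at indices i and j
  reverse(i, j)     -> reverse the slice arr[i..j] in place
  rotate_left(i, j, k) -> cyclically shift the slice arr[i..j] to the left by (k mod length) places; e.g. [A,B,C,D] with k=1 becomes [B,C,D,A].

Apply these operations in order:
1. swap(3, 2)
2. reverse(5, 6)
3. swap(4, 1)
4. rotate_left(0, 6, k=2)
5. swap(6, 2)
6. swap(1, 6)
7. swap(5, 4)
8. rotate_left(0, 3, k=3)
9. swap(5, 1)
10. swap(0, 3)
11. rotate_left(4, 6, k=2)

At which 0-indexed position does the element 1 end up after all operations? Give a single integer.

After 1 (swap(3, 2)): [2, 4, 6, 3, 5, 1, 0]
After 2 (reverse(5, 6)): [2, 4, 6, 3, 5, 0, 1]
After 3 (swap(4, 1)): [2, 5, 6, 3, 4, 0, 1]
After 4 (rotate_left(0, 6, k=2)): [6, 3, 4, 0, 1, 2, 5]
After 5 (swap(6, 2)): [6, 3, 5, 0, 1, 2, 4]
After 6 (swap(1, 6)): [6, 4, 5, 0, 1, 2, 3]
After 7 (swap(5, 4)): [6, 4, 5, 0, 2, 1, 3]
After 8 (rotate_left(0, 3, k=3)): [0, 6, 4, 5, 2, 1, 3]
After 9 (swap(5, 1)): [0, 1, 4, 5, 2, 6, 3]
After 10 (swap(0, 3)): [5, 1, 4, 0, 2, 6, 3]
After 11 (rotate_left(4, 6, k=2)): [5, 1, 4, 0, 3, 2, 6]

Answer: 1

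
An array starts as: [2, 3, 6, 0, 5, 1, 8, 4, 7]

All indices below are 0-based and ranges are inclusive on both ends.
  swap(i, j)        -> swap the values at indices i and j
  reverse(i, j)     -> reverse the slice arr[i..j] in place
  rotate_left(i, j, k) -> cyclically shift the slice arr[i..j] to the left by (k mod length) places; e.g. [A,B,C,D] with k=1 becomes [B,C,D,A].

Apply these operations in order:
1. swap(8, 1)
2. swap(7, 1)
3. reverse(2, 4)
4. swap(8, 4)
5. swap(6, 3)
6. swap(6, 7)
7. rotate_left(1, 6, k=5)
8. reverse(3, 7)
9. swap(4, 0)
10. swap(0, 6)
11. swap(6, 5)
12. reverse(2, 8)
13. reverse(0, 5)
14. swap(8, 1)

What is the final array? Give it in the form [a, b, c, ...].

After 1 (swap(8, 1)): [2, 7, 6, 0, 5, 1, 8, 4, 3]
After 2 (swap(7, 1)): [2, 4, 6, 0, 5, 1, 8, 7, 3]
After 3 (reverse(2, 4)): [2, 4, 5, 0, 6, 1, 8, 7, 3]
After 4 (swap(8, 4)): [2, 4, 5, 0, 3, 1, 8, 7, 6]
After 5 (swap(6, 3)): [2, 4, 5, 8, 3, 1, 0, 7, 6]
After 6 (swap(6, 7)): [2, 4, 5, 8, 3, 1, 7, 0, 6]
After 7 (rotate_left(1, 6, k=5)): [2, 7, 4, 5, 8, 3, 1, 0, 6]
After 8 (reverse(3, 7)): [2, 7, 4, 0, 1, 3, 8, 5, 6]
After 9 (swap(4, 0)): [1, 7, 4, 0, 2, 3, 8, 5, 6]
After 10 (swap(0, 6)): [8, 7, 4, 0, 2, 3, 1, 5, 6]
After 11 (swap(6, 5)): [8, 7, 4, 0, 2, 1, 3, 5, 6]
After 12 (reverse(2, 8)): [8, 7, 6, 5, 3, 1, 2, 0, 4]
After 13 (reverse(0, 5)): [1, 3, 5, 6, 7, 8, 2, 0, 4]
After 14 (swap(8, 1)): [1, 4, 5, 6, 7, 8, 2, 0, 3]

Answer: [1, 4, 5, 6, 7, 8, 2, 0, 3]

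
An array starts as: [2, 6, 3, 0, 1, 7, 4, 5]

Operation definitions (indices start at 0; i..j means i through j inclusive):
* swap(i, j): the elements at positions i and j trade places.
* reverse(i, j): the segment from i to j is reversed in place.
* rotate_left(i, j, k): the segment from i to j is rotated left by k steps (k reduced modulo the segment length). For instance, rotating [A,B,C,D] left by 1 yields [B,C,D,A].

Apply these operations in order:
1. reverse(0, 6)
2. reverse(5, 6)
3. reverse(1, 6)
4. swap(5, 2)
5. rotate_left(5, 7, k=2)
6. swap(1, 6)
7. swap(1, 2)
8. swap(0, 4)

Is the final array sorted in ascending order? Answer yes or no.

Answer: yes

Derivation:
After 1 (reverse(0, 6)): [4, 7, 1, 0, 3, 6, 2, 5]
After 2 (reverse(5, 6)): [4, 7, 1, 0, 3, 2, 6, 5]
After 3 (reverse(1, 6)): [4, 6, 2, 3, 0, 1, 7, 5]
After 4 (swap(5, 2)): [4, 6, 1, 3, 0, 2, 7, 5]
After 5 (rotate_left(5, 7, k=2)): [4, 6, 1, 3, 0, 5, 2, 7]
After 6 (swap(1, 6)): [4, 2, 1, 3, 0, 5, 6, 7]
After 7 (swap(1, 2)): [4, 1, 2, 3, 0, 5, 6, 7]
After 8 (swap(0, 4)): [0, 1, 2, 3, 4, 5, 6, 7]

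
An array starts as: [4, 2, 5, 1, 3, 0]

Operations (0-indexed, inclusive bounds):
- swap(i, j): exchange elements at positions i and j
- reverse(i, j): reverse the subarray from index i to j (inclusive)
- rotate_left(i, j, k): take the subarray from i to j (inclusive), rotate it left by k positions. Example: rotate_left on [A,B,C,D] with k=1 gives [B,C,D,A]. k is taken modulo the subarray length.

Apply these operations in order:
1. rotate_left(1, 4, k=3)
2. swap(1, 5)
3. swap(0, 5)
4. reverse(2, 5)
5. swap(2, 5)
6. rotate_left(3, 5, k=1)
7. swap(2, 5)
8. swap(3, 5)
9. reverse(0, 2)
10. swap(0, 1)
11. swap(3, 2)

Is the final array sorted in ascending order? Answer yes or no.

Answer: yes

Derivation:
After 1 (rotate_left(1, 4, k=3)): [4, 3, 2, 5, 1, 0]
After 2 (swap(1, 5)): [4, 0, 2, 5, 1, 3]
After 3 (swap(0, 5)): [3, 0, 2, 5, 1, 4]
After 4 (reverse(2, 5)): [3, 0, 4, 1, 5, 2]
After 5 (swap(2, 5)): [3, 0, 2, 1, 5, 4]
After 6 (rotate_left(3, 5, k=1)): [3, 0, 2, 5, 4, 1]
After 7 (swap(2, 5)): [3, 0, 1, 5, 4, 2]
After 8 (swap(3, 5)): [3, 0, 1, 2, 4, 5]
After 9 (reverse(0, 2)): [1, 0, 3, 2, 4, 5]
After 10 (swap(0, 1)): [0, 1, 3, 2, 4, 5]
After 11 (swap(3, 2)): [0, 1, 2, 3, 4, 5]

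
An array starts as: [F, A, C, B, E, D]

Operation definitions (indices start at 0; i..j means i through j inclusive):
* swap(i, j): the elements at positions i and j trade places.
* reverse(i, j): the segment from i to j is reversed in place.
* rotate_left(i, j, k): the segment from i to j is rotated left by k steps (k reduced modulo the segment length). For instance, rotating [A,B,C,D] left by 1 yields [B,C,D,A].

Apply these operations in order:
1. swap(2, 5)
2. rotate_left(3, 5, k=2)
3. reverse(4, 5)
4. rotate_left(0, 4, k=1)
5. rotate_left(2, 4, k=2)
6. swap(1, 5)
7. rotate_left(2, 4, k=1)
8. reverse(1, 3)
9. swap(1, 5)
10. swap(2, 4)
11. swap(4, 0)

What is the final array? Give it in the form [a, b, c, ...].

After 1 (swap(2, 5)): [F, A, D, B, E, C]
After 2 (rotate_left(3, 5, k=2)): [F, A, D, C, B, E]
After 3 (reverse(4, 5)): [F, A, D, C, E, B]
After 4 (rotate_left(0, 4, k=1)): [A, D, C, E, F, B]
After 5 (rotate_left(2, 4, k=2)): [A, D, F, C, E, B]
After 6 (swap(1, 5)): [A, B, F, C, E, D]
After 7 (rotate_left(2, 4, k=1)): [A, B, C, E, F, D]
After 8 (reverse(1, 3)): [A, E, C, B, F, D]
After 9 (swap(1, 5)): [A, D, C, B, F, E]
After 10 (swap(2, 4)): [A, D, F, B, C, E]
After 11 (swap(4, 0)): [C, D, F, B, A, E]

Answer: [C, D, F, B, A, E]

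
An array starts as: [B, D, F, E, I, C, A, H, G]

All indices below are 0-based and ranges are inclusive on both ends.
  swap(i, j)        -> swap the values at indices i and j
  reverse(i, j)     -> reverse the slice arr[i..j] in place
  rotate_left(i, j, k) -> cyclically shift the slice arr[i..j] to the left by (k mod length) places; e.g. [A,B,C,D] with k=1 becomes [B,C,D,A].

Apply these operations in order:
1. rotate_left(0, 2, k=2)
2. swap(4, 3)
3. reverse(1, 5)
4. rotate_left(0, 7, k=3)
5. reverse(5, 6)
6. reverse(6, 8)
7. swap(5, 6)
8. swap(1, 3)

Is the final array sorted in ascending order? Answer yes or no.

Answer: no

Derivation:
After 1 (rotate_left(0, 2, k=2)): [F, B, D, E, I, C, A, H, G]
After 2 (swap(4, 3)): [F, B, D, I, E, C, A, H, G]
After 3 (reverse(1, 5)): [F, C, E, I, D, B, A, H, G]
After 4 (rotate_left(0, 7, k=3)): [I, D, B, A, H, F, C, E, G]
After 5 (reverse(5, 6)): [I, D, B, A, H, C, F, E, G]
After 6 (reverse(6, 8)): [I, D, B, A, H, C, G, E, F]
After 7 (swap(5, 6)): [I, D, B, A, H, G, C, E, F]
After 8 (swap(1, 3)): [I, A, B, D, H, G, C, E, F]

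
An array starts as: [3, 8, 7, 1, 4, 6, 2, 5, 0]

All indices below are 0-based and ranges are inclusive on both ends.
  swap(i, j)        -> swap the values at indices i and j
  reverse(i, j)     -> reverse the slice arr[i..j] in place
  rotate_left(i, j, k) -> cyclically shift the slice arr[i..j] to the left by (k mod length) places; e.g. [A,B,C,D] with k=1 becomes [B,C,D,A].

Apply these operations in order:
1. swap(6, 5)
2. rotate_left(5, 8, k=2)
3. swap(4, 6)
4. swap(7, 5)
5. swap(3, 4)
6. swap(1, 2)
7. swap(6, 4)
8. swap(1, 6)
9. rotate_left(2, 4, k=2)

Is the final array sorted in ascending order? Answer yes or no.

Answer: no

Derivation:
After 1 (swap(6, 5)): [3, 8, 7, 1, 4, 2, 6, 5, 0]
After 2 (rotate_left(5, 8, k=2)): [3, 8, 7, 1, 4, 5, 0, 2, 6]
After 3 (swap(4, 6)): [3, 8, 7, 1, 0, 5, 4, 2, 6]
After 4 (swap(7, 5)): [3, 8, 7, 1, 0, 2, 4, 5, 6]
After 5 (swap(3, 4)): [3, 8, 7, 0, 1, 2, 4, 5, 6]
After 6 (swap(1, 2)): [3, 7, 8, 0, 1, 2, 4, 5, 6]
After 7 (swap(6, 4)): [3, 7, 8, 0, 4, 2, 1, 5, 6]
After 8 (swap(1, 6)): [3, 1, 8, 0, 4, 2, 7, 5, 6]
After 9 (rotate_left(2, 4, k=2)): [3, 1, 4, 8, 0, 2, 7, 5, 6]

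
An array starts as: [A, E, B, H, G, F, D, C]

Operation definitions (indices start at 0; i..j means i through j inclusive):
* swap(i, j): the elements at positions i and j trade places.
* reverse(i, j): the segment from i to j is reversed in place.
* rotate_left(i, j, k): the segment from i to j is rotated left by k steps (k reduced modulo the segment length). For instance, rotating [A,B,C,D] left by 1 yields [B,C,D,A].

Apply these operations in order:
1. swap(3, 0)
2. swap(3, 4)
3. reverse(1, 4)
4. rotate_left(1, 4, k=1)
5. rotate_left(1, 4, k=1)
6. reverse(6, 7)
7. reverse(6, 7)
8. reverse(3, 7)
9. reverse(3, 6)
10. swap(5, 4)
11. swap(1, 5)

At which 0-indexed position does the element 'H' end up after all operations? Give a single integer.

Answer: 0

Derivation:
After 1 (swap(3, 0)): [H, E, B, A, G, F, D, C]
After 2 (swap(3, 4)): [H, E, B, G, A, F, D, C]
After 3 (reverse(1, 4)): [H, A, G, B, E, F, D, C]
After 4 (rotate_left(1, 4, k=1)): [H, G, B, E, A, F, D, C]
After 5 (rotate_left(1, 4, k=1)): [H, B, E, A, G, F, D, C]
After 6 (reverse(6, 7)): [H, B, E, A, G, F, C, D]
After 7 (reverse(6, 7)): [H, B, E, A, G, F, D, C]
After 8 (reverse(3, 7)): [H, B, E, C, D, F, G, A]
After 9 (reverse(3, 6)): [H, B, E, G, F, D, C, A]
After 10 (swap(5, 4)): [H, B, E, G, D, F, C, A]
After 11 (swap(1, 5)): [H, F, E, G, D, B, C, A]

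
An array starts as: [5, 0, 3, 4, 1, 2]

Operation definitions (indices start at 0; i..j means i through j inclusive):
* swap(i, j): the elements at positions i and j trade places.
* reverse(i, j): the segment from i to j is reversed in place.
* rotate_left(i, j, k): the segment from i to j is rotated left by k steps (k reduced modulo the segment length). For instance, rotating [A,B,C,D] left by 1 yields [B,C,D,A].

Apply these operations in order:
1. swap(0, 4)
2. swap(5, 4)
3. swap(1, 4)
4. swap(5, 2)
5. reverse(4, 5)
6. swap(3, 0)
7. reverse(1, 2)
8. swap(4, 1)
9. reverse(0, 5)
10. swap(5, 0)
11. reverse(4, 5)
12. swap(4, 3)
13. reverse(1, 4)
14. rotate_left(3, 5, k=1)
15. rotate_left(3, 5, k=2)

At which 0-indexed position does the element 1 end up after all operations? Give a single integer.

Answer: 3

Derivation:
After 1 (swap(0, 4)): [1, 0, 3, 4, 5, 2]
After 2 (swap(5, 4)): [1, 0, 3, 4, 2, 5]
After 3 (swap(1, 4)): [1, 2, 3, 4, 0, 5]
After 4 (swap(5, 2)): [1, 2, 5, 4, 0, 3]
After 5 (reverse(4, 5)): [1, 2, 5, 4, 3, 0]
After 6 (swap(3, 0)): [4, 2, 5, 1, 3, 0]
After 7 (reverse(1, 2)): [4, 5, 2, 1, 3, 0]
After 8 (swap(4, 1)): [4, 3, 2, 1, 5, 0]
After 9 (reverse(0, 5)): [0, 5, 1, 2, 3, 4]
After 10 (swap(5, 0)): [4, 5, 1, 2, 3, 0]
After 11 (reverse(4, 5)): [4, 5, 1, 2, 0, 3]
After 12 (swap(4, 3)): [4, 5, 1, 0, 2, 3]
After 13 (reverse(1, 4)): [4, 2, 0, 1, 5, 3]
After 14 (rotate_left(3, 5, k=1)): [4, 2, 0, 5, 3, 1]
After 15 (rotate_left(3, 5, k=2)): [4, 2, 0, 1, 5, 3]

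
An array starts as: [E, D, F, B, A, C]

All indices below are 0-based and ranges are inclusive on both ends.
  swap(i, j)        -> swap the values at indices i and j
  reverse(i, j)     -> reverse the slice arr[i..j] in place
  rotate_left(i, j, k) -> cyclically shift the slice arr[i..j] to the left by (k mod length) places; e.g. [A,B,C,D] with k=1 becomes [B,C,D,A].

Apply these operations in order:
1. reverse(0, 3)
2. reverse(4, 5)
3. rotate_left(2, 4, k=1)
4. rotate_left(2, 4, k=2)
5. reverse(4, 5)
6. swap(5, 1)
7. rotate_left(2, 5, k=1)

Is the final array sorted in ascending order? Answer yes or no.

After 1 (reverse(0, 3)): [B, F, D, E, A, C]
After 2 (reverse(4, 5)): [B, F, D, E, C, A]
After 3 (rotate_left(2, 4, k=1)): [B, F, E, C, D, A]
After 4 (rotate_left(2, 4, k=2)): [B, F, D, E, C, A]
After 5 (reverse(4, 5)): [B, F, D, E, A, C]
After 6 (swap(5, 1)): [B, C, D, E, A, F]
After 7 (rotate_left(2, 5, k=1)): [B, C, E, A, F, D]

Answer: no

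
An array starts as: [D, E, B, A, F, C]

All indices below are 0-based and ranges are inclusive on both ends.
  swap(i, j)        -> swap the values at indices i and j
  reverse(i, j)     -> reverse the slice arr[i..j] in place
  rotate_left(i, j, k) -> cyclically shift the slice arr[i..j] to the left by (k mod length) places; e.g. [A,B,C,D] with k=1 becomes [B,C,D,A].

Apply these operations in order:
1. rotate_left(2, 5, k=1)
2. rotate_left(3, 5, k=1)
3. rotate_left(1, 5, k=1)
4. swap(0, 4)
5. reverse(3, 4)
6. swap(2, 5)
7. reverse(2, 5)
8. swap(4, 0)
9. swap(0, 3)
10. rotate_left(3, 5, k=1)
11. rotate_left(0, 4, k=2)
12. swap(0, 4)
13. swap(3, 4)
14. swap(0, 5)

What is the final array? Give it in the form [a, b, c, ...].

After 1 (rotate_left(2, 5, k=1)): [D, E, A, F, C, B]
After 2 (rotate_left(3, 5, k=1)): [D, E, A, C, B, F]
After 3 (rotate_left(1, 5, k=1)): [D, A, C, B, F, E]
After 4 (swap(0, 4)): [F, A, C, B, D, E]
After 5 (reverse(3, 4)): [F, A, C, D, B, E]
After 6 (swap(2, 5)): [F, A, E, D, B, C]
After 7 (reverse(2, 5)): [F, A, C, B, D, E]
After 8 (swap(4, 0)): [D, A, C, B, F, E]
After 9 (swap(0, 3)): [B, A, C, D, F, E]
After 10 (rotate_left(3, 5, k=1)): [B, A, C, F, E, D]
After 11 (rotate_left(0, 4, k=2)): [C, F, E, B, A, D]
After 12 (swap(0, 4)): [A, F, E, B, C, D]
After 13 (swap(3, 4)): [A, F, E, C, B, D]
After 14 (swap(0, 5)): [D, F, E, C, B, A]

Answer: [D, F, E, C, B, A]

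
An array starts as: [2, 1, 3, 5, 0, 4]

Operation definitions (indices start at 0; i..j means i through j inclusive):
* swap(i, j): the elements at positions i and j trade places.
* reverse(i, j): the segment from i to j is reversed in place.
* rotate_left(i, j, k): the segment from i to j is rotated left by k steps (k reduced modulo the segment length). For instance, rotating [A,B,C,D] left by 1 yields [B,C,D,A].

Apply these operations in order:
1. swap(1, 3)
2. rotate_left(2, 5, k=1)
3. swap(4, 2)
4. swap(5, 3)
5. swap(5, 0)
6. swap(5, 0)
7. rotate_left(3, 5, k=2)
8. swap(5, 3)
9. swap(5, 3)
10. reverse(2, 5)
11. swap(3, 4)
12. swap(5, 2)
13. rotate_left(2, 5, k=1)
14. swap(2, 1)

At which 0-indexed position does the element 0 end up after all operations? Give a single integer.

After 1 (swap(1, 3)): [2, 5, 3, 1, 0, 4]
After 2 (rotate_left(2, 5, k=1)): [2, 5, 1, 0, 4, 3]
After 3 (swap(4, 2)): [2, 5, 4, 0, 1, 3]
After 4 (swap(5, 3)): [2, 5, 4, 3, 1, 0]
After 5 (swap(5, 0)): [0, 5, 4, 3, 1, 2]
After 6 (swap(5, 0)): [2, 5, 4, 3, 1, 0]
After 7 (rotate_left(3, 5, k=2)): [2, 5, 4, 0, 3, 1]
After 8 (swap(5, 3)): [2, 5, 4, 1, 3, 0]
After 9 (swap(5, 3)): [2, 5, 4, 0, 3, 1]
After 10 (reverse(2, 5)): [2, 5, 1, 3, 0, 4]
After 11 (swap(3, 4)): [2, 5, 1, 0, 3, 4]
After 12 (swap(5, 2)): [2, 5, 4, 0, 3, 1]
After 13 (rotate_left(2, 5, k=1)): [2, 5, 0, 3, 1, 4]
After 14 (swap(2, 1)): [2, 0, 5, 3, 1, 4]

Answer: 1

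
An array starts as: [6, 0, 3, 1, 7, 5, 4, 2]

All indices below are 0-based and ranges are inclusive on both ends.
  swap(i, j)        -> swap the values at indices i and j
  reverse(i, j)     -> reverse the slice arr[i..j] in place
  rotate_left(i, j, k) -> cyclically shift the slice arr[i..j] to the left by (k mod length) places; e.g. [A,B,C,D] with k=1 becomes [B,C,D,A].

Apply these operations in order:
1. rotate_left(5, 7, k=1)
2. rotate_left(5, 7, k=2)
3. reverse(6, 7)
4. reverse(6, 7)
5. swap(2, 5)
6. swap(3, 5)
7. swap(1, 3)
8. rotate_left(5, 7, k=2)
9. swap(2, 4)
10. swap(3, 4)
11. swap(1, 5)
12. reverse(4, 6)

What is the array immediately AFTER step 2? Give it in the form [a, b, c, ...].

Answer: [6, 0, 3, 1, 7, 5, 4, 2]

Derivation:
After 1 (rotate_left(5, 7, k=1)): [6, 0, 3, 1, 7, 4, 2, 5]
After 2 (rotate_left(5, 7, k=2)): [6, 0, 3, 1, 7, 5, 4, 2]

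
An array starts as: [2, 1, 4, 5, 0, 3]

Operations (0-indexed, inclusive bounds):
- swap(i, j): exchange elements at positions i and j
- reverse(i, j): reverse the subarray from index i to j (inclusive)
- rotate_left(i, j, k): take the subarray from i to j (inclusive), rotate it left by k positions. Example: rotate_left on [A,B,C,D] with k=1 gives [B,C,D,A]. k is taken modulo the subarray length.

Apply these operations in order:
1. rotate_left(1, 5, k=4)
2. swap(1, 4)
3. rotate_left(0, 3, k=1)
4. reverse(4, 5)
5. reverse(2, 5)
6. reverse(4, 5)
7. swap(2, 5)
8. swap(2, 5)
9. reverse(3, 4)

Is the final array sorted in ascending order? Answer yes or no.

After 1 (rotate_left(1, 5, k=4)): [2, 3, 1, 4, 5, 0]
After 2 (swap(1, 4)): [2, 5, 1, 4, 3, 0]
After 3 (rotate_left(0, 3, k=1)): [5, 1, 4, 2, 3, 0]
After 4 (reverse(4, 5)): [5, 1, 4, 2, 0, 3]
After 5 (reverse(2, 5)): [5, 1, 3, 0, 2, 4]
After 6 (reverse(4, 5)): [5, 1, 3, 0, 4, 2]
After 7 (swap(2, 5)): [5, 1, 2, 0, 4, 3]
After 8 (swap(2, 5)): [5, 1, 3, 0, 4, 2]
After 9 (reverse(3, 4)): [5, 1, 3, 4, 0, 2]

Answer: no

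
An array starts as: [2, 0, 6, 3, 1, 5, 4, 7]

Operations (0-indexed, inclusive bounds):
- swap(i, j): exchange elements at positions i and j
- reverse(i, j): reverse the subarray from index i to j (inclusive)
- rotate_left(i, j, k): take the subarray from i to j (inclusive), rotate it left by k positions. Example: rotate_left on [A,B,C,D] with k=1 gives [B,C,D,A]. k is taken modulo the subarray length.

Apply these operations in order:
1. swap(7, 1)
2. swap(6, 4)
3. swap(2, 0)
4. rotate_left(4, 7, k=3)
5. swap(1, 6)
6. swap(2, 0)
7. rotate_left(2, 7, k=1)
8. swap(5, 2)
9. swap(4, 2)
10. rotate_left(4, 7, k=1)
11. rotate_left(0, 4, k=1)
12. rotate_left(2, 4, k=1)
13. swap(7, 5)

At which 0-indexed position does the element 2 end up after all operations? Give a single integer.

Answer: 3

Derivation:
After 1 (swap(7, 1)): [2, 7, 6, 3, 1, 5, 4, 0]
After 2 (swap(6, 4)): [2, 7, 6, 3, 4, 5, 1, 0]
After 3 (swap(2, 0)): [6, 7, 2, 3, 4, 5, 1, 0]
After 4 (rotate_left(4, 7, k=3)): [6, 7, 2, 3, 0, 4, 5, 1]
After 5 (swap(1, 6)): [6, 5, 2, 3, 0, 4, 7, 1]
After 6 (swap(2, 0)): [2, 5, 6, 3, 0, 4, 7, 1]
After 7 (rotate_left(2, 7, k=1)): [2, 5, 3, 0, 4, 7, 1, 6]
After 8 (swap(5, 2)): [2, 5, 7, 0, 4, 3, 1, 6]
After 9 (swap(4, 2)): [2, 5, 4, 0, 7, 3, 1, 6]
After 10 (rotate_left(4, 7, k=1)): [2, 5, 4, 0, 3, 1, 6, 7]
After 11 (rotate_left(0, 4, k=1)): [5, 4, 0, 3, 2, 1, 6, 7]
After 12 (rotate_left(2, 4, k=1)): [5, 4, 3, 2, 0, 1, 6, 7]
After 13 (swap(7, 5)): [5, 4, 3, 2, 0, 7, 6, 1]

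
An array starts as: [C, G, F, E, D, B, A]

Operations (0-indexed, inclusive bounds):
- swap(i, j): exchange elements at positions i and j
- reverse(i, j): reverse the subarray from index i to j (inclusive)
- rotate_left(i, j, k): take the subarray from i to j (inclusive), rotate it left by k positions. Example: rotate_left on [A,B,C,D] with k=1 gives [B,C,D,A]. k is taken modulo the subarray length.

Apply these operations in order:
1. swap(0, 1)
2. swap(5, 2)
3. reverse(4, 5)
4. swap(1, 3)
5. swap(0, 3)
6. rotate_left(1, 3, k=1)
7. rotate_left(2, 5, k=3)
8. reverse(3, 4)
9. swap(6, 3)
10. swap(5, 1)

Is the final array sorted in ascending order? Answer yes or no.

After 1 (swap(0, 1)): [G, C, F, E, D, B, A]
After 2 (swap(5, 2)): [G, C, B, E, D, F, A]
After 3 (reverse(4, 5)): [G, C, B, E, F, D, A]
After 4 (swap(1, 3)): [G, E, B, C, F, D, A]
After 5 (swap(0, 3)): [C, E, B, G, F, D, A]
After 6 (rotate_left(1, 3, k=1)): [C, B, G, E, F, D, A]
After 7 (rotate_left(2, 5, k=3)): [C, B, D, G, E, F, A]
After 8 (reverse(3, 4)): [C, B, D, E, G, F, A]
After 9 (swap(6, 3)): [C, B, D, A, G, F, E]
After 10 (swap(5, 1)): [C, F, D, A, G, B, E]

Answer: no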